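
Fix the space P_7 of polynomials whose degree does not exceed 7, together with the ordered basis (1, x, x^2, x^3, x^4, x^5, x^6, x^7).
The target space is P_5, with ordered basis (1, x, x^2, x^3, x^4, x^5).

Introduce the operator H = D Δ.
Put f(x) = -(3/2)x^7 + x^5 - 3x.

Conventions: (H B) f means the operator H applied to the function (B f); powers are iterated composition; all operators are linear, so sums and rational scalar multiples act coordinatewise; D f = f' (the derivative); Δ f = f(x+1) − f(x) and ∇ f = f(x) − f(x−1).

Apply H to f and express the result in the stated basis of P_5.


Δ f = -(21/2)x^6 - (63/2)x^5 - (95/2)x^4 - (85/2)x^3 - (43/2)x^2 - (11/2)x - 7/2
D Δ f = -63x^5 - (315/2)x^4 - 190x^3 - (255/2)x^2 - 43x - 11/2

the result is g(x) = -63x^5 - (315/2)x^4 - 190x^3 - (255/2)x^2 - 43x - 11/2


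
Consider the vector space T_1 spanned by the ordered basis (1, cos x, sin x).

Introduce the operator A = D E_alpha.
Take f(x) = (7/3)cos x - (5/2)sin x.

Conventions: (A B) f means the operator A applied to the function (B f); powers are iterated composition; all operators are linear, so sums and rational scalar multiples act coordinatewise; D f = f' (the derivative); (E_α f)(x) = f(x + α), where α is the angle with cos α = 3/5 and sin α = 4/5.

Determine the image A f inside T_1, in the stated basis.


g(x) = -(101/30)cos x + (3/5)sin x

E_alpha f = -(3/5)cos x - (101/30)sin x
D E_alpha f = -(101/30)cos x + (3/5)sin x


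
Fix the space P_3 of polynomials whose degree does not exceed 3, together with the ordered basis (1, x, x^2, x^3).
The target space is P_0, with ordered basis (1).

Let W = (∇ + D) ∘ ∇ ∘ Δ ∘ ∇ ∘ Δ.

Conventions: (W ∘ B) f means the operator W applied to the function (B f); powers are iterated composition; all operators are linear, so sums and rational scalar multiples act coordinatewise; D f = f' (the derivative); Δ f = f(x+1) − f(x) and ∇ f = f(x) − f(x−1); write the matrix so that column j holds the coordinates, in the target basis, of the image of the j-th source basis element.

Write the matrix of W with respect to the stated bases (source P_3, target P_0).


the matrix is [[0, 0, 0, 0]] (rows listed top to bottom)

image of 1: 0
image of x: 0
image of x^2: 0
image of x^3: 0
each image's coordinates form column j of the matrix


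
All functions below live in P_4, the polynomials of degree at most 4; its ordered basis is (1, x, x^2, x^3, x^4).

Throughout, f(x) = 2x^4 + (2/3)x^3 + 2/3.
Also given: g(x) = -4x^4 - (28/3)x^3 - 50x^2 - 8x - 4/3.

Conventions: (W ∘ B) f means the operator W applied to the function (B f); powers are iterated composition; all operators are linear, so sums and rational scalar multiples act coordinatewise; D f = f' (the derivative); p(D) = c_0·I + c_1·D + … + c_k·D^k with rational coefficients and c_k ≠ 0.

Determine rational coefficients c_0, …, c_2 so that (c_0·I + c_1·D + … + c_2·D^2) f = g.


p(D) = -2·I − D − 2·D^2, i.e. c_0 = -2, c_1 = -1, c_2 = -2

D^0 f = 2x^4 + (2/3)x^3 + 2/3
D^1 f = 8x^3 + 2x^2
D^2 f = 24x^2 + 4x
matching coefficients of g against c_0 f + c_1 Df + … from the top degree down determines the c_i
solution: c_0 = -2, c_1 = -1, c_2 = -2


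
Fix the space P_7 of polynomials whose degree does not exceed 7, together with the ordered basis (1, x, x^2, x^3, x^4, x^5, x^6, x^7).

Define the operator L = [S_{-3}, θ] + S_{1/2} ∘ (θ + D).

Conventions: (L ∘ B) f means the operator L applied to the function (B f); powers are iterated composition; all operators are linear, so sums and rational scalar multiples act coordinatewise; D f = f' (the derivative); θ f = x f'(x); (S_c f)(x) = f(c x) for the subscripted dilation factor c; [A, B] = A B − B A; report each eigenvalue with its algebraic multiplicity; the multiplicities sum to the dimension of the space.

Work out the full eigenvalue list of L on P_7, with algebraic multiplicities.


image of 1: 0
image of x: (1/2)x + 1
image of x^2: (1/2)x^2 + x
image of x^3: (3/8)x^3 + (3/4)x^2
image of x^4: (1/4)x^4 + (1/2)x^3
image of x^5: (5/32)x^5 + (5/16)x^4
image of x^6: (3/32)x^6 + (3/16)x^5
image of x^7: (7/128)x^7 + (7/64)x^6
the matrix is upper triangular; its diagonal is (0, 1/2, 1/2, 3/8, 1/4, 5/32, 3/32, 7/128)
for a triangular matrix the eigenvalues are the diagonal entries, with algebraic multiplicity their repetition count

λ = 0 (multiplicity 1), λ = 7/128 (multiplicity 1), λ = 3/32 (multiplicity 1), λ = 5/32 (multiplicity 1), λ = 1/4 (multiplicity 1), λ = 3/8 (multiplicity 1), λ = 1/2 (multiplicity 2)


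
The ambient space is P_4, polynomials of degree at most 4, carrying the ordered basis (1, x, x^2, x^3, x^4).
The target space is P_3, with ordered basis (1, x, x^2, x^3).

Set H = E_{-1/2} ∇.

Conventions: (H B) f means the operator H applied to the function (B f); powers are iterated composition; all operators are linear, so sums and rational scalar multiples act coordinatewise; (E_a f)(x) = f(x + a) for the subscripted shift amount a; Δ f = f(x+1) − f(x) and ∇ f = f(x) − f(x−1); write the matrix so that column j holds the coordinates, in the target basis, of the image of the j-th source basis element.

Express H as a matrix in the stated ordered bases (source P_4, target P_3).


image of 1: 0
image of x: 1
image of x^2: 2x - 2
image of x^3: 3x^2 - 6x + 13/4
image of x^4: 4x^3 - 12x^2 + 13x - 5
each image's coordinates form column j of the matrix

the matrix is [[0, 1, -2, 13/4, -5]; [0, 0, 2, -6, 13]; [0, 0, 0, 3, -12]; [0, 0, 0, 0, 4]] (rows listed top to bottom)


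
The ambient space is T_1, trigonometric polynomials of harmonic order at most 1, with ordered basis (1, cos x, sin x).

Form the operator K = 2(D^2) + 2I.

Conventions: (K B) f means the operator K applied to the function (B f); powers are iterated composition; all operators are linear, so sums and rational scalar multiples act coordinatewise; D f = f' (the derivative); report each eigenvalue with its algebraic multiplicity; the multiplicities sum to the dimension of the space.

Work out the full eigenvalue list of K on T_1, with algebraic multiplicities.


λ = 0 (multiplicity 2), λ = 2 (multiplicity 1)

image of 1: 2
image of cos x: 0
image of sin x: 0
the matrix is diagonal; its diagonal is (2, 0, 0)
for a triangular matrix the eigenvalues are the diagonal entries, with algebraic multiplicity their repetition count


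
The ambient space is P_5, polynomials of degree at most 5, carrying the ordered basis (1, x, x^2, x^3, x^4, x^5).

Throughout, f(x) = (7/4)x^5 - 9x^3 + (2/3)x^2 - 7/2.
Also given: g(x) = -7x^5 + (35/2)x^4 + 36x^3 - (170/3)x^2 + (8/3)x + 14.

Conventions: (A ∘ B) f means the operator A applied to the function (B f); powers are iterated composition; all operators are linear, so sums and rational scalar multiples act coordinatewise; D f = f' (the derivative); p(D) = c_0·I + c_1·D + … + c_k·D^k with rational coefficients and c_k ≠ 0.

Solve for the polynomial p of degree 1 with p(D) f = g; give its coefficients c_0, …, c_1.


D^0 f = (7/4)x^5 - 9x^3 + (2/3)x^2 - 7/2
D^1 f = (35/4)x^4 - 27x^2 + (4/3)x
matching coefficients of g against c_0 f + c_1 Df + … from the top degree down determines the c_i
solution: c_0 = -4, c_1 = 2

c_0 = -4, c_1 = 2


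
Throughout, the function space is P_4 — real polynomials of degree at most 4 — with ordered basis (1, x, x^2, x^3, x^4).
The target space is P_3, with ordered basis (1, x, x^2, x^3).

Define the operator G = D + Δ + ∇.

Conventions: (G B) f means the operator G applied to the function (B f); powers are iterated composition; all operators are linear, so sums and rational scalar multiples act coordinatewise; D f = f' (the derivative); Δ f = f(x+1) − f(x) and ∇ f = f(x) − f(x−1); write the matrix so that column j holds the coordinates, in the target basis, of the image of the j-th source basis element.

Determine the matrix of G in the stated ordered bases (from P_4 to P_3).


image of 1: 0
image of x: 3
image of x^2: 6x
image of x^3: 9x^2 + 2
image of x^4: 12x^3 + 8x
each image's coordinates form column j of the matrix

the matrix is [[0, 3, 0, 2, 0]; [0, 0, 6, 0, 8]; [0, 0, 0, 9, 0]; [0, 0, 0, 0, 12]] (rows listed top to bottom)


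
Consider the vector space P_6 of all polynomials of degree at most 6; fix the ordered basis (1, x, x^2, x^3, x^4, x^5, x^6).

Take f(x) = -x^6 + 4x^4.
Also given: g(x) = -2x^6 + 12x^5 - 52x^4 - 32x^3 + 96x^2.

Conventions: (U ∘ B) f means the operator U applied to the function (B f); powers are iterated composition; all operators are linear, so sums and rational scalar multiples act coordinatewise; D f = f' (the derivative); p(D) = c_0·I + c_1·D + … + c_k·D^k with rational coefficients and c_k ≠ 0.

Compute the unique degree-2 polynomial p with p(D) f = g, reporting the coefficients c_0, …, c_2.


c_0 = 2, c_1 = -2, c_2 = 2

D^0 f = -x^6 + 4x^4
D^1 f = -6x^5 + 16x^3
D^2 f = -30x^4 + 48x^2
matching coefficients of g against c_0 f + c_1 Df + … from the top degree down determines the c_i
solution: c_0 = 2, c_1 = -2, c_2 = 2


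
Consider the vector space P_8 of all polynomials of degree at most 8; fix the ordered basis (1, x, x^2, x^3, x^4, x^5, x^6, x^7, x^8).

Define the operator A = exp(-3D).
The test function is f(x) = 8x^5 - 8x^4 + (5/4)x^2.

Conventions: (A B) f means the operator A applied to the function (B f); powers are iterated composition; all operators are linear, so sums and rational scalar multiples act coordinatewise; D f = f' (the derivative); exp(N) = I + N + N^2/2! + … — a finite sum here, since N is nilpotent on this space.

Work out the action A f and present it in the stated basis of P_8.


order-1 term: -120x^4 + 96x^3 - (15/2)x
order-2 term: 720x^3 - 432x^2 + 45/4
order-3 term: -2160x^2 + 864x
order-4 term: 3240x - 648
order-5 term: -1944
the series for exp(-3D) f terminates at order 5
exp(-3D) f = 8x^5 - 128x^4 + 816x^3 - (10363/4)x^2 + (8193/2)x - 10323/4

the image equals g(x) = 8x^5 - 128x^4 + 816x^3 - (10363/4)x^2 + (8193/2)x - 10323/4


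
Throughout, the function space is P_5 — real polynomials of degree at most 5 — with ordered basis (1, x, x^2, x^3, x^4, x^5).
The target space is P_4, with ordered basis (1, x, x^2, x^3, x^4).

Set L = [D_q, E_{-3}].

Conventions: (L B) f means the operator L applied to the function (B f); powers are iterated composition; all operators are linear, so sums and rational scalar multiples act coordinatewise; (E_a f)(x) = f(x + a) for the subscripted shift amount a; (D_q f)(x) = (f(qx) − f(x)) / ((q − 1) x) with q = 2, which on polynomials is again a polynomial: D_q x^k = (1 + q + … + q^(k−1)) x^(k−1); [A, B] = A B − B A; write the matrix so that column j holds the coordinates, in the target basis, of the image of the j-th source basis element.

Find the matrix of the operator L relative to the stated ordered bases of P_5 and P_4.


image of 1: 0
image of x: 0
image of x^2: 3
image of x^3: 15x - 36
image of x^4: 51x^2 - 243x + 297
image of x^5: 147x^3 - 1044x^2 + 2538x - 2106
each image's coordinates form column j of the matrix

the matrix is [[0, 0, 3, -36, 297, -2106]; [0, 0, 0, 15, -243, 2538]; [0, 0, 0, 0, 51, -1044]; [0, 0, 0, 0, 0, 147]; [0, 0, 0, 0, 0, 0]] (rows listed top to bottom)


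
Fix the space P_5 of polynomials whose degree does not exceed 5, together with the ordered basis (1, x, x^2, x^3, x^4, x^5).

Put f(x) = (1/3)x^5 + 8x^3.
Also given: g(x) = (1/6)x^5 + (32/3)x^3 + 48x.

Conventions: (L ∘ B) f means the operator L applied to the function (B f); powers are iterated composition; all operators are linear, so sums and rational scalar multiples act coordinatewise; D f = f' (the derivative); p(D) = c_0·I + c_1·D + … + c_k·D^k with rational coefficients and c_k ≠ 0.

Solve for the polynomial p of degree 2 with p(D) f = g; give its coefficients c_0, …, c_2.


p(D) = (1/2)·I + D^2, i.e. c_0 = 1/2, c_1 = 0, c_2 = 1

D^0 f = (1/3)x^5 + 8x^3
D^1 f = (5/3)x^4 + 24x^2
D^2 f = (20/3)x^3 + 48x
matching coefficients of g against c_0 f + c_1 Df + … from the top degree down determines the c_i
solution: c_0 = 1/2, c_1 = 0, c_2 = 1


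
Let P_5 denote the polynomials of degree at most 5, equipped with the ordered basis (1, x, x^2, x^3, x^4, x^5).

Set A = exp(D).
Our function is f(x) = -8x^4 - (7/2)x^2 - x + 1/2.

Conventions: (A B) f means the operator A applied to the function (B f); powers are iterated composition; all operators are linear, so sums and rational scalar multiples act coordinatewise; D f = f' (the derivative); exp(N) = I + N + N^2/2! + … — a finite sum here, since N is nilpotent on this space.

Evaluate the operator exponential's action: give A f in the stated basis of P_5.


order-1 term: -32x^3 - 7x - 1
order-2 term: -48x^2 - 7/2
order-3 term: -32x
order-4 term: -8
the series for exp(D) f terminates at order 4
exp(D) f = -8x^4 - 32x^3 - (103/2)x^2 - 40x - 12

the result is g(x) = -8x^4 - 32x^3 - (103/2)x^2 - 40x - 12


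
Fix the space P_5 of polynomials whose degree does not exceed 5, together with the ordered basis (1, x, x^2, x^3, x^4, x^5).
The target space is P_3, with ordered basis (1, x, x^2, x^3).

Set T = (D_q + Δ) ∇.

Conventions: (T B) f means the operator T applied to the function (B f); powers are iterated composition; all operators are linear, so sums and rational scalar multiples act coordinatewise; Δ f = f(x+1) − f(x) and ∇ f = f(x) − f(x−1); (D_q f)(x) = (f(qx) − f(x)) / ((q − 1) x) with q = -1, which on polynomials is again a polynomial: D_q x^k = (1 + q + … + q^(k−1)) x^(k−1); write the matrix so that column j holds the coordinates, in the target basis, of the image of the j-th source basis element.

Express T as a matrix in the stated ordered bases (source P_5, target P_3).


image of 1: 0
image of x: 0
image of x^2: 4
image of x^3: 6x - 3
image of x^4: 16x^2 + 6
image of x^5: 20x^3 - 10x^2 + 10x - 5
each image's coordinates form column j of the matrix

the matrix is [[0, 0, 4, -3, 6, -5]; [0, 0, 0, 6, 0, 10]; [0, 0, 0, 0, 16, -10]; [0, 0, 0, 0, 0, 20]] (rows listed top to bottom)


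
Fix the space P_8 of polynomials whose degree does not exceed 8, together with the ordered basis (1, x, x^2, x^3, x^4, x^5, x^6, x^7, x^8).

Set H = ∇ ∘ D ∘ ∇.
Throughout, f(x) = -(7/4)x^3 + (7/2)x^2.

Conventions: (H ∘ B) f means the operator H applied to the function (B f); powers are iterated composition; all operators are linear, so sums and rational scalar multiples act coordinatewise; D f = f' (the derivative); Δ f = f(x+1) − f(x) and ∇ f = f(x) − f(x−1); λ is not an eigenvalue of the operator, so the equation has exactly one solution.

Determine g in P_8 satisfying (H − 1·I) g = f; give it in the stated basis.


write g with unknown coordinates in the stated basis and equate coefficients in (H − 1·I) g = f
solving from the highest basis element down gives g = (7/4)x^3 - (7/2)x^2 + 21/2
check: H g = 21/2
so H g − 1·g = -(7/4)x^3 + (7/2)x^2 = f ✓

the result is g(x) = (7/4)x^3 - (7/2)x^2 + 21/2


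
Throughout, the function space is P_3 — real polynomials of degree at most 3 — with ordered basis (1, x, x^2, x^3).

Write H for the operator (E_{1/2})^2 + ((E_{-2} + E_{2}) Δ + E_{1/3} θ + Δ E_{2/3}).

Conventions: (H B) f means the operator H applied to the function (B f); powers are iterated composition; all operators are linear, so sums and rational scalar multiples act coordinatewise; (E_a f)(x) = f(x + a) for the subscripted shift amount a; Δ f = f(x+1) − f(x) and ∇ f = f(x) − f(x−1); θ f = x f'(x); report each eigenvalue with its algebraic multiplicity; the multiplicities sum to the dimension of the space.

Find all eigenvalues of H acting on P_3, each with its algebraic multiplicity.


λ = 1 (multiplicity 1), λ = 2 (multiplicity 1), λ = 3 (multiplicity 1), λ = 4 (multiplicity 1)

image of 1: 1
image of x: 2x + 13/3
image of x^2: 3x^2 + (28/3)x + 50/9
image of x^3: 4x^3 + 15x^2 + 17x + 283/9
the matrix is upper triangular; its diagonal is (1, 2, 3, 4)
for a triangular matrix the eigenvalues are the diagonal entries, with algebraic multiplicity their repetition count


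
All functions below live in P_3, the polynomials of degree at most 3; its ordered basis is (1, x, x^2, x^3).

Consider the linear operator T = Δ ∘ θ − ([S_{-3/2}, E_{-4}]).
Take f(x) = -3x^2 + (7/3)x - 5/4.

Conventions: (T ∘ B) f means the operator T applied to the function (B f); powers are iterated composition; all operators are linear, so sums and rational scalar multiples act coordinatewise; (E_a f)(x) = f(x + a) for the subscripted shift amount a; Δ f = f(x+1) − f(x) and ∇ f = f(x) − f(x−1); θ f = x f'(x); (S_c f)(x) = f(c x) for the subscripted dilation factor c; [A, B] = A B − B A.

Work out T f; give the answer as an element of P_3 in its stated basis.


the result is g(x) = 78x - 121/3

θ f = -6x^2 + (7/3)x
Δ θ f = -12x - 11/3
E_{-4} f = -3x^2 + (79/3)x - 703/12
S_{-3/2} E_{-4} f = -(27/4)x^2 - (79/2)x - 703/12
S_{-3/2} f = -(27/4)x^2 - (7/2)x - 5/4
E_{-4} S_{-3/2} f = -(27/4)x^2 + (101/2)x - 381/4
[S_{-3/2}, E_{-4}] f = -90x + 110/3
(-([S_{-3/2}, E_{-4}])) f = 90x - 110/3
(Δ ∘ θ − ([S_{-3/2}, E_{-4}])) f = 78x - 121/3


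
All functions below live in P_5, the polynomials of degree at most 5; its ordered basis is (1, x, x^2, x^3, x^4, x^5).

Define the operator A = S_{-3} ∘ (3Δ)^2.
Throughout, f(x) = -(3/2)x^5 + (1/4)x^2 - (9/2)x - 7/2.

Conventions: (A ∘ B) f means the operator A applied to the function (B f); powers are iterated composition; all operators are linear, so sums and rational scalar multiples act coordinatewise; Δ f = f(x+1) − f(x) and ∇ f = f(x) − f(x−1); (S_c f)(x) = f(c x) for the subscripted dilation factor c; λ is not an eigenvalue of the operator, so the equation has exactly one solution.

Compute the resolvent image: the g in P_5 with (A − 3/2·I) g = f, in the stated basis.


the result is g(x) = x^5 - 3240x^3 + (19439/6)x^2 + 348663x - 232739/3

write g with unknown coordinates in the stated basis and equate coefficients in (A − 3/2·I) g = f
solving from the highest basis element down gives g = x^5 - 3240x^3 + (19439/6)x^2 + 348663x - 232739/3
check: A g = -4860x^3 + 4860x^2 + 522990x - 116373
so A g − 3/2·g = -(3/2)x^5 + (1/4)x^2 - (9/2)x - 7/2 = f ✓


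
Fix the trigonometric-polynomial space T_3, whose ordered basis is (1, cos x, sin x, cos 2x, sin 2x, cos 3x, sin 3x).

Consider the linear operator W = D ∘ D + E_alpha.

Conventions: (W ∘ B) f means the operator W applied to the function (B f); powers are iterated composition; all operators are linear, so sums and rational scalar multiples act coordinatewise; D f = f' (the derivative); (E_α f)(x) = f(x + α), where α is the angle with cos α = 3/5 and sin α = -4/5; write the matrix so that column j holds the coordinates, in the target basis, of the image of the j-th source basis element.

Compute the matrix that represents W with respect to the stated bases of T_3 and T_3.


the matrix is [[1, 0, 0, 0, 0, 0, 0]; [0, -2/5, -4/5, 0, 0, 0, 0]; [0, 4/5, -2/5, 0, 0, 0, 0]; [0, 0, 0, -107/25, -24/25, 0, 0]; [0, 0, 0, 24/25, -107/25, 0, 0]; [0, 0, 0, 0, 0, -1242/125, -44/125]; [0, 0, 0, 0, 0, 44/125, -1242/125]] (rows listed top to bottom)

image of 1: 1
image of cos x: -(2/5)cos x + (4/5)sin x
image of sin x: -(4/5)cos x - (2/5)sin x
image of cos 2x: -(107/25)cos 2x + (24/25)sin 2x
image of sin 2x: -(24/25)cos 2x - (107/25)sin 2x
image of cos 3x: -(1242/125)cos 3x + (44/125)sin 3x
image of sin 3x: -(44/125)cos 3x - (1242/125)sin 3x
each image's coordinates form column j of the matrix


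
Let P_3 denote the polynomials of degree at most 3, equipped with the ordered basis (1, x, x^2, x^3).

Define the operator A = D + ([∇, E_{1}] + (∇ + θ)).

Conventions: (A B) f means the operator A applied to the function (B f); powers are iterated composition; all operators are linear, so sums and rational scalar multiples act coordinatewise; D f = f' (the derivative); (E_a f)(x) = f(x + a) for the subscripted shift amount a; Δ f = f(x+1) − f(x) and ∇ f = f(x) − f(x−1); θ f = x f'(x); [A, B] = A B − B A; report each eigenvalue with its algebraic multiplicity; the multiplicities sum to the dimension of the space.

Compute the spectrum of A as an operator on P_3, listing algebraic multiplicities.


image of 1: 0
image of x: x + 2
image of x^2: 2x^2 + 4x - 1
image of x^3: 3x^3 + 6x^2 - 3x + 1
the matrix is upper triangular; its diagonal is (0, 1, 2, 3)
for a triangular matrix the eigenvalues are the diagonal entries, with algebraic multiplicity their repetition count

λ = 0 (multiplicity 1), λ = 1 (multiplicity 1), λ = 2 (multiplicity 1), λ = 3 (multiplicity 1)


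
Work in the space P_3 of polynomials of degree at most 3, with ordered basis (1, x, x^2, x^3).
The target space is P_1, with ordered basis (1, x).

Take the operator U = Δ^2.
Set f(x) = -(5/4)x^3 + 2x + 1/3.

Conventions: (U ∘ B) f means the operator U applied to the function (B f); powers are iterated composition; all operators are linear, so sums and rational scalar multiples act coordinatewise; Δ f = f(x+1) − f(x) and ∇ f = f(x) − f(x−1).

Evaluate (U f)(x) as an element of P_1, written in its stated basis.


the result is g(x) = -(15/2)x - 15/2

Δ f = -(15/4)x^2 - (15/4)x + 3/4
Δ Δ f = -(15/2)x - 15/2


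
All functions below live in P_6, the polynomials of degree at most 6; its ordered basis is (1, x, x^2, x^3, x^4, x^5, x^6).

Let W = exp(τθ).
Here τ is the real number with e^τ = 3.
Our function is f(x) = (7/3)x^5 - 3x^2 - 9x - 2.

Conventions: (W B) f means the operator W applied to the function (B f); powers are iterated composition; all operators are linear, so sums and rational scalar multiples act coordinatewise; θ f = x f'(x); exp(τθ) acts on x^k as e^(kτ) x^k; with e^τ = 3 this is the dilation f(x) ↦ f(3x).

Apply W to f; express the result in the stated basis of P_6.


exp(τθ) x^k = e^(kτ) x^k; with e^τ = 3 this sends x^k to 3^k x^k
x ↦ 3 x
x^2 ↦ 9 x^2
x^5 ↦ 243 x^5
applying this coordinatewise to f: exp(τθ) f = 567x^5 - 27x^2 - 27x - 2

the image equals g(x) = 567x^5 - 27x^2 - 27x - 2


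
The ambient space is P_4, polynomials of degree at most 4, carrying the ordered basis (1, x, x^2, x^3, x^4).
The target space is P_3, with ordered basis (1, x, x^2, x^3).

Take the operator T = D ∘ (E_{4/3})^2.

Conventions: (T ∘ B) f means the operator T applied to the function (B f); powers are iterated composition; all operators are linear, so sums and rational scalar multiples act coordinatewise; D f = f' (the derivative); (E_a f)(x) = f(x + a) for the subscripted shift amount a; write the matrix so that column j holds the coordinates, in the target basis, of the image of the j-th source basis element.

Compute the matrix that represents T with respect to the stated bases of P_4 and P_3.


the matrix is [[0, 1, 16/3, 64/3, 2048/27]; [0, 0, 2, 16, 256/3]; [0, 0, 0, 3, 32]; [0, 0, 0, 0, 4]] (rows listed top to bottom)

image of 1: 0
image of x: 1
image of x^2: 2x + 16/3
image of x^3: 3x^2 + 16x + 64/3
image of x^4: 4x^3 + 32x^2 + (256/3)x + 2048/27
each image's coordinates form column j of the matrix


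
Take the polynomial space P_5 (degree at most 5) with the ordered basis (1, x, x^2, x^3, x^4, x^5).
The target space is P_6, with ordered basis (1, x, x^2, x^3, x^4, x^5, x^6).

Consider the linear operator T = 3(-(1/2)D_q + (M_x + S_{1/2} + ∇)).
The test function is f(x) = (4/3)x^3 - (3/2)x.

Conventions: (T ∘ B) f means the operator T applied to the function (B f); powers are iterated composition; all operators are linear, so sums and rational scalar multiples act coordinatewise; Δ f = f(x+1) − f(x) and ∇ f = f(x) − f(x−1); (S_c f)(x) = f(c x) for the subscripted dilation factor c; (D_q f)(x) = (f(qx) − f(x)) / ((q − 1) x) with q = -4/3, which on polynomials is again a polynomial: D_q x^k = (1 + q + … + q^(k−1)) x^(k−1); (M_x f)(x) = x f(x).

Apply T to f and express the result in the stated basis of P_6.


g(x) = 4x^4 + (1/2)x^3 + (83/18)x^2 - (57/4)x + 7/4

D_q f = (52/27)x^2 - 3/2
(-(1/2)D_q) f = -(26/27)x^2 + 3/4
M_x f = (4/3)x^4 - (3/2)x^2
S_{1/2} f = (1/6)x^3 - (3/4)x
∇ f = 4x^2 - 4x - 1/6
(M_x + S_{1/2} + ∇) f = (4/3)x^4 + (1/6)x^3 + (5/2)x^2 - (19/4)x - 1/6
(-(1/2)D_q + (M_x + S_{1/2} + ∇)) f = (4/3)x^4 + (1/6)x^3 + (83/54)x^2 - (19/4)x + 7/12
(3(-(1/2)D_q + (M_x + S_{1/2} + ∇))) f = 4x^4 + (1/2)x^3 + (83/18)x^2 - (57/4)x + 7/4


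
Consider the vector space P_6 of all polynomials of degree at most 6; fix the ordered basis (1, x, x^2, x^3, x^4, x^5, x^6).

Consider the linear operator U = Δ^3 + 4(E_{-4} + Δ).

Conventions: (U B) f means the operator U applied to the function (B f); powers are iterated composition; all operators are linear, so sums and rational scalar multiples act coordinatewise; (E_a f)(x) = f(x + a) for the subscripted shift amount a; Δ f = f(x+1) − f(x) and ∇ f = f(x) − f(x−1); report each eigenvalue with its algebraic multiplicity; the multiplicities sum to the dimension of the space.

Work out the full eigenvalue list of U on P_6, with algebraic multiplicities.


λ = 4 (multiplicity 7)

image of 1: 4
image of x: 4x - 12
image of x^2: 4x^2 - 24x + 68
image of x^3: 4x^3 - 36x^2 + 204x - 246
image of x^4: 4x^4 - 48x^3 + 408x^2 - 984x + 1064
image of x^5: 4x^5 - 60x^4 + 680x^3 - 2460x^2 + 5320x - 3942
image of x^6: 4x^6 - 72x^5 + 1020x^4 - 4920x^3 + 15960x^2 - 23652x + 16928
the matrix is upper triangular; its diagonal is (4, 4, 4, 4, 4, 4, 4)
for a triangular matrix the eigenvalues are the diagonal entries, with algebraic multiplicity their repetition count


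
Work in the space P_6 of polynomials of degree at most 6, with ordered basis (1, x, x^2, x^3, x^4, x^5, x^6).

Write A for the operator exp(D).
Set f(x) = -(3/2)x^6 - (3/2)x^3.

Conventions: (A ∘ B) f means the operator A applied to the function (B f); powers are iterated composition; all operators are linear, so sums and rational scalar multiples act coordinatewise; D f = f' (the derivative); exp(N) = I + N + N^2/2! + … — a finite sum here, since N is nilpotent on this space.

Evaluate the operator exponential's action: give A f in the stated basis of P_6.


g(x) = -(3/2)x^6 - 9x^5 - (45/2)x^4 - (63/2)x^3 - 27x^2 - (27/2)x - 3

order-1 term: -9x^5 - (9/2)x^2
order-2 term: -(45/2)x^4 - (9/2)x
order-3 term: -30x^3 - 3/2
order-4 term: -(45/2)x^2
order-5 term: -9x
order-6 term: -3/2
the series for exp(D) f terminates at order 6
exp(D) f = -(3/2)x^6 - 9x^5 - (45/2)x^4 - (63/2)x^3 - 27x^2 - (27/2)x - 3


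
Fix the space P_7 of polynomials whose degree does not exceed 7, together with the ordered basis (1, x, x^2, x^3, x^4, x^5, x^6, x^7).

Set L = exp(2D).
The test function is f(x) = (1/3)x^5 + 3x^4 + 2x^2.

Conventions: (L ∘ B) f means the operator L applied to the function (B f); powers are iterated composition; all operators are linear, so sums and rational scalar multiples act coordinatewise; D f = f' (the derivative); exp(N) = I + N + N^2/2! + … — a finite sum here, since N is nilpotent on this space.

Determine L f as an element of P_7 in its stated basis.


the image equals g(x) = (1/3)x^5 + (19/3)x^4 + (112/3)x^3 + (302/3)x^2 + (392/3)x + 200/3

order-1 term: (10/3)x^4 + 24x^3 + 8x
order-2 term: (40/3)x^3 + 72x^2 + 8
order-3 term: (80/3)x^2 + 96x
order-4 term: (80/3)x + 48
order-5 term: 32/3
the series for exp(2D) f terminates at order 5
exp(2D) f = (1/3)x^5 + (19/3)x^4 + (112/3)x^3 + (302/3)x^2 + (392/3)x + 200/3


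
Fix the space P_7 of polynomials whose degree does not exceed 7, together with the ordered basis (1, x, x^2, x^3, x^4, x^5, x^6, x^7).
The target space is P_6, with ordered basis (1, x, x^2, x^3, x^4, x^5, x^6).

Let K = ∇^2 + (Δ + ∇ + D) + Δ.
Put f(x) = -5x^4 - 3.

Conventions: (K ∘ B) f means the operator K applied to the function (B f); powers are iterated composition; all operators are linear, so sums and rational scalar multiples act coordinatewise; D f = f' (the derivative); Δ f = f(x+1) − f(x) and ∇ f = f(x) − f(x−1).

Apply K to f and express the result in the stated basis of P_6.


∇ f = -20x^3 + 30x^2 - 20x + 5
∇ ∇ f = -60x^2 + 120x - 70
Δ f = -20x^3 - 30x^2 - 20x - 5
∇ f = -20x^3 + 30x^2 - 20x + 5
D f = -20x^3
(Δ + ∇ + D) f = -60x^3 - 40x
Δ f = -20x^3 - 30x^2 - 20x - 5
(∇^2 + (Δ + ∇ + D) + Δ) f = -80x^3 - 90x^2 + 60x - 75

the result is g(x) = -80x^3 - 90x^2 + 60x - 75


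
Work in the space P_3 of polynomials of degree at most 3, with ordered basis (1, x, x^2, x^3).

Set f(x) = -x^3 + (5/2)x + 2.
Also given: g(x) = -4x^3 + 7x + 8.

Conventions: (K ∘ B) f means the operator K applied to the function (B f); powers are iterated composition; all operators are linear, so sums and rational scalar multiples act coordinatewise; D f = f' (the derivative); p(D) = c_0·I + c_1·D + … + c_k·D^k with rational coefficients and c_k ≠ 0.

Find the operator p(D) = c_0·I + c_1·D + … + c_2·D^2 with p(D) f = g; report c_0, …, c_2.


c_0 = 4, c_1 = 0, c_2 = 1/2

D^0 f = -x^3 + (5/2)x + 2
D^1 f = -3x^2 + 5/2
D^2 f = -6x
matching coefficients of g against c_0 f + c_1 Df + … from the top degree down determines the c_i
solution: c_0 = 4, c_1 = 0, c_2 = 1/2


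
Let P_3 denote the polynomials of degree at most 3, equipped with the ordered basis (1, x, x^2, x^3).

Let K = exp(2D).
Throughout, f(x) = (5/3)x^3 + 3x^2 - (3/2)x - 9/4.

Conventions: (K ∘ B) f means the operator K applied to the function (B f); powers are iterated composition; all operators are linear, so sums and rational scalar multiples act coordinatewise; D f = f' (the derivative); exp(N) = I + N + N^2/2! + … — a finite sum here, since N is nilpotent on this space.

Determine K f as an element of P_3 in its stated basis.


g(x) = (5/3)x^3 + 13x^2 + (61/2)x + 241/12

order-1 term: 10x^2 + 12x - 3
order-2 term: 20x + 12
order-3 term: 40/3
the series for exp(2D) f terminates at order 3
exp(2D) f = (5/3)x^3 + 13x^2 + (61/2)x + 241/12


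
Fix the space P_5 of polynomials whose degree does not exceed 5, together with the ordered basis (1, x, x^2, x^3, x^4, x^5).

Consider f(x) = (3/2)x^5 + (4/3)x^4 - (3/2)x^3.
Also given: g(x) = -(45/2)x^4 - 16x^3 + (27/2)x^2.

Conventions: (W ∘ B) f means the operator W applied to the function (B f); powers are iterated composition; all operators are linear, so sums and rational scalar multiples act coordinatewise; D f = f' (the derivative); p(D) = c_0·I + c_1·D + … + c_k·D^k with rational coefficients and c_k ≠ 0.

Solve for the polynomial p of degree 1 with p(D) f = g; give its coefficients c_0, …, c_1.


c_0 = 0, c_1 = -3

D^0 f = (3/2)x^5 + (4/3)x^4 - (3/2)x^3
D^1 f = (15/2)x^4 + (16/3)x^3 - (9/2)x^2
matching coefficients of g against c_0 f + c_1 Df + … from the top degree down determines the c_i
solution: c_0 = 0, c_1 = -3


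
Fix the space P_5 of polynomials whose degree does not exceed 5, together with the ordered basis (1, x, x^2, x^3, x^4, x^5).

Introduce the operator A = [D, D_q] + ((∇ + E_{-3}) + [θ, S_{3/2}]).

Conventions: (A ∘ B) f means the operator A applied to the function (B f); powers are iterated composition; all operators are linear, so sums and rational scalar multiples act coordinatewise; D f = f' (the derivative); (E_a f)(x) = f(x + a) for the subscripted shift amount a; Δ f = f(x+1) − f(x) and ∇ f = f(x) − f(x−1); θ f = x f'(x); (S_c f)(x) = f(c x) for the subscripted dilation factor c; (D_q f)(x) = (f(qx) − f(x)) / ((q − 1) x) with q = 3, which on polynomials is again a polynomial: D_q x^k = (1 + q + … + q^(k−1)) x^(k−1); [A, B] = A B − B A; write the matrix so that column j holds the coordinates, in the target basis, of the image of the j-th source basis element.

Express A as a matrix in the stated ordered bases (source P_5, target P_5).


the matrix is [[1, -2, 10, -26, 80, -242]; [0, 1, -4, 38, -104, 400]; [0, 0, 1, -6, 116, -260]; [0, 0, 0, 1, -8, 364]; [0, 0, 0, 0, 1, -10]; [0, 0, 0, 0, 0, 1]] (rows listed top to bottom)

image of 1: 1
image of x: x - 2
image of x^2: x^2 - 4x + 10
image of x^3: x^3 - 6x^2 + 38x - 26
image of x^4: x^4 - 8x^3 + 116x^2 - 104x + 80
image of x^5: x^5 - 10x^4 + 364x^3 - 260x^2 + 400x - 242
each image's coordinates form column j of the matrix


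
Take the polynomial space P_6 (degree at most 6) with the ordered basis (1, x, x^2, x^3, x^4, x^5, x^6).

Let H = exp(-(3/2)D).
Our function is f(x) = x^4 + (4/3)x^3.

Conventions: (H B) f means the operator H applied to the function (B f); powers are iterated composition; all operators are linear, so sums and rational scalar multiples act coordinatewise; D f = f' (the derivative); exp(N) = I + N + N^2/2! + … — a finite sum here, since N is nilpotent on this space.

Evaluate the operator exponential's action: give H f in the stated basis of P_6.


order-1 term: -6x^3 - 6x^2
order-2 term: (27/2)x^2 + 9x
order-3 term: -(27/2)x - 9/2
order-4 term: 81/16
the series for exp(-(3/2)D) f terminates at order 4
exp(-(3/2)D) f = x^4 - (14/3)x^3 + (15/2)x^2 - (9/2)x + 9/16

the image equals g(x) = x^4 - (14/3)x^3 + (15/2)x^2 - (9/2)x + 9/16


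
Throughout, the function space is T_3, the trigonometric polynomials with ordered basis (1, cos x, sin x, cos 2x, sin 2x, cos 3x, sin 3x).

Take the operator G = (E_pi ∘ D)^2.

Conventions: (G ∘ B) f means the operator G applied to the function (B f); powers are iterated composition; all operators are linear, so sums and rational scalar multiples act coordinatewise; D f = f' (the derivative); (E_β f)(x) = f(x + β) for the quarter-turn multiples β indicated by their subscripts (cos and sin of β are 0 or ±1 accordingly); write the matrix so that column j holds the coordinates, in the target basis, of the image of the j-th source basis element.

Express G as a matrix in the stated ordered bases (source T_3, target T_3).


the matrix is [[0, 0, 0, 0, 0, 0, 0]; [0, -1, 0, 0, 0, 0, 0]; [0, 0, -1, 0, 0, 0, 0]; [0, 0, 0, -4, 0, 0, 0]; [0, 0, 0, 0, -4, 0, 0]; [0, 0, 0, 0, 0, -9, 0]; [0, 0, 0, 0, 0, 0, -9]] (rows listed top to bottom)

image of 1: 0
image of cos x: -cos x
image of sin x: -sin x
image of cos 2x: -4cos 2x
image of sin 2x: -4sin 2x
image of cos 3x: -9cos 3x
image of sin 3x: -9sin 3x
each image's coordinates form column j of the matrix


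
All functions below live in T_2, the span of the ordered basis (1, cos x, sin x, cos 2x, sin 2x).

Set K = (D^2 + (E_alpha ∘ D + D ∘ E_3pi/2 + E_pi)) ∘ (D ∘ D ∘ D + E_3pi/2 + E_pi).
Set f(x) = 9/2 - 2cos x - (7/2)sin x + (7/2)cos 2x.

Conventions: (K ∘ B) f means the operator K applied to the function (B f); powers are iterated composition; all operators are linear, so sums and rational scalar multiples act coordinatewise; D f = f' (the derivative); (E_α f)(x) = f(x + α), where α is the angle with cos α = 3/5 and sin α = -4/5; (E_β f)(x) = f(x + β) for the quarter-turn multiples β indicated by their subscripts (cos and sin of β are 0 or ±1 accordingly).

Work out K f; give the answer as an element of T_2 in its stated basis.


D f = -(7/2)cos x + 2sin x - 7sin 2x
D D f = 2cos x + (7/2)sin x - 14cos 2x
D D D f = (7/2)cos x - 2sin x + 28sin 2x
E_3pi/2 f = 9/2 + (7/2)cos x - 2sin x - (7/2)cos 2x
E_pi f = 9/2 + 2cos x + (7/2)sin x + (7/2)cos 2x
(D ∘ D ∘ D + E_3pi/2 + E_pi) f = 9 + 9cos x - (1/2)sin x + 28sin 2x
D (D ∘ D ∘ D + E_3pi/2 + E_pi) f = -(1/2)cos x - 9sin x + 56cos 2x
D D (D ∘ D ∘ D + E_3pi/2 + E_pi) f = -9cos x + (1/2)sin x - 112sin 2x
D (D ∘ D ∘ D + E_3pi/2 + E_pi) f = -(1/2)cos x - 9sin x + 56cos 2x
E_alpha D (D ∘ D ∘ D + E_3pi/2 + E_pi) f = (69/10)cos x - (29/5)sin x - (392/25)cos 2x + (1344/25)sin 2x
E_3pi/2 (D ∘ D ∘ D + E_3pi/2 + E_pi) f = 9 + (1/2)cos x + 9sin x - 28sin 2x
D E_3pi/2 (D ∘ D ∘ D + E_3pi/2 + E_pi) f = 9cos x - (1/2)sin x - 56cos 2x
E_pi (D ∘ D ∘ D + E_3pi/2 + E_pi) f = 9 - 9cos x + (1/2)sin x + 28sin 2x
(E_alpha ∘ D + D ∘ E_3pi/2 + E_pi) (D ∘ D ∘ D + E_3pi/2 + E_pi) f = 9 + (69/10)cos x - (29/5)sin x - (1792/25)cos 2x + (2044/25)sin 2x
(D^2 + (E_alpha ∘ D + D ∘ E_3pi/2 + E_pi)) (D ∘ D ∘ D + E_3pi/2 + E_pi) f = 9 - (21/10)cos x - (53/10)sin x - (1792/25)cos 2x - (756/25)sin 2x

g(x) = 9 - (21/10)cos x - (53/10)sin x - (1792/25)cos 2x - (756/25)sin 2x


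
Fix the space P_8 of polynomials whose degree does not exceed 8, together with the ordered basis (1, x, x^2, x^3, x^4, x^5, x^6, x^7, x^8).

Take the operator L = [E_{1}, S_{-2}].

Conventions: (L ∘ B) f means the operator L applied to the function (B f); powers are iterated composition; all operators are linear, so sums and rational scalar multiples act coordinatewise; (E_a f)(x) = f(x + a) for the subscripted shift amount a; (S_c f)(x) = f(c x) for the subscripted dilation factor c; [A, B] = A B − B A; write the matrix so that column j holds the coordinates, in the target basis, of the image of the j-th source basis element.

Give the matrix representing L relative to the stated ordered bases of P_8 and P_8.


the matrix is [[0, -3, 3, -9, 15, -33, 63, -129, 255]; [0, 0, 12, -18, 72, -150, 396, -882, 2064]; [0, 0, 0, -36, 72, -360, 900, -2772, 7056]; [0, 0, 0, 0, 96, -240, 1440, -4200, 14784]; [0, 0, 0, 0, 0, -240, 720, -5040, 16800]; [0, 0, 0, 0, 0, 0, 576, -2016, 16128]; [0, 0, 0, 0, 0, 0, 0, -1344, 5376]; [0, 0, 0, 0, 0, 0, 0, 0, 3072]; [0, 0, 0, 0, 0, 0, 0, 0, 0]] (rows listed top to bottom)

image of 1: 0
image of x: -3
image of x^2: 12x + 3
image of x^3: -36x^2 - 18x - 9
image of x^4: 96x^3 + 72x^2 + 72x + 15
image of x^5: -240x^4 - 240x^3 - 360x^2 - 150x - 33
image of x^6: 576x^5 + 720x^4 + 1440x^3 + 900x^2 + 396x + 63
image of x^7: -1344x^6 - 2016x^5 - 5040x^4 - 4200x^3 - 2772x^2 - 882x - 129
image of x^8: 3072x^7 + 5376x^6 + 16128x^5 + 16800x^4 + 14784x^3 + 7056x^2 + 2064x + 255
each image's coordinates form column j of the matrix


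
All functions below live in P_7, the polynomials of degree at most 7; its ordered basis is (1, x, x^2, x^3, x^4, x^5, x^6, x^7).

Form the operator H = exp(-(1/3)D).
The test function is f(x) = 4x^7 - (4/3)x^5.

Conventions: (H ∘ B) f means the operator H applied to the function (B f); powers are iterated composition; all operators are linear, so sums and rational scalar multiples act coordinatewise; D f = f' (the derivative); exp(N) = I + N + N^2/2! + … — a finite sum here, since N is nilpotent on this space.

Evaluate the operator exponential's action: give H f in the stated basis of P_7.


order-1 term: -(28/3)x^6 + (20/9)x^4
order-2 term: (28/3)x^5 - (40/27)x^3
order-3 term: -(140/27)x^4 + (40/81)x^2
order-4 term: (140/81)x^3 - (20/243)x
order-5 term: -(28/81)x^2 + 4/729
order-6 term: (28/729)x
order-7 term: -4/2187
the series for exp(-(1/3)D) f terminates at order 7
exp(-(1/3)D) f = 4x^7 - (28/3)x^6 + 8x^5 - (80/27)x^4 + (20/81)x^3 + (4/27)x^2 - (32/729)x + 8/2187

g(x) = 4x^7 - (28/3)x^6 + 8x^5 - (80/27)x^4 + (20/81)x^3 + (4/27)x^2 - (32/729)x + 8/2187


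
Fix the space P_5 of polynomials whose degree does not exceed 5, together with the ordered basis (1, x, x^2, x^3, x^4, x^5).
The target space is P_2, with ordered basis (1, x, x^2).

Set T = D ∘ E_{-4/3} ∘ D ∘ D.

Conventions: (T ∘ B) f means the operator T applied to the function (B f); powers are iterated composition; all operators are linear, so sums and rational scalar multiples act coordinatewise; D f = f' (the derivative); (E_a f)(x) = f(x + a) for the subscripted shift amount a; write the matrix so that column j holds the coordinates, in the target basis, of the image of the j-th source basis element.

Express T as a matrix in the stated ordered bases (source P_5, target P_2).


the matrix is [[0, 0, 0, 6, -32, 320/3]; [0, 0, 0, 0, 24, -160]; [0, 0, 0, 0, 0, 60]] (rows listed top to bottom)

image of 1: 0
image of x: 0
image of x^2: 0
image of x^3: 6
image of x^4: 24x - 32
image of x^5: 60x^2 - 160x + 320/3
each image's coordinates form column j of the matrix


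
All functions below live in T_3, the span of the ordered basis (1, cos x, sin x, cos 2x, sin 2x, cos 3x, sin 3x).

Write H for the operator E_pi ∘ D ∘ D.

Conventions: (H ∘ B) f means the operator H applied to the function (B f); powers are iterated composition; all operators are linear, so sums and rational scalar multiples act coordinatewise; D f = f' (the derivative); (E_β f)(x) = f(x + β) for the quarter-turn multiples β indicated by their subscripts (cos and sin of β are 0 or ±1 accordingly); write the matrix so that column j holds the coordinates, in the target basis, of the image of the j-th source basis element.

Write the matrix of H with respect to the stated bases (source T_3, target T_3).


image of 1: 0
image of cos x: cos x
image of sin x: sin x
image of cos 2x: -4cos 2x
image of sin 2x: -4sin 2x
image of cos 3x: 9cos 3x
image of sin 3x: 9sin 3x
each image's coordinates form column j of the matrix

the matrix is [[0, 0, 0, 0, 0, 0, 0]; [0, 1, 0, 0, 0, 0, 0]; [0, 0, 1, 0, 0, 0, 0]; [0, 0, 0, -4, 0, 0, 0]; [0, 0, 0, 0, -4, 0, 0]; [0, 0, 0, 0, 0, 9, 0]; [0, 0, 0, 0, 0, 0, 9]] (rows listed top to bottom)
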